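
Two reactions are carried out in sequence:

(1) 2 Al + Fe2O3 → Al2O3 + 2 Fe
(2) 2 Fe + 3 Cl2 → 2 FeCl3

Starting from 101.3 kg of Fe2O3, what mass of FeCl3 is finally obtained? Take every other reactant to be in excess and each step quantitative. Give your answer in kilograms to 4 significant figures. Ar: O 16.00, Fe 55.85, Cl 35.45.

M(Fe2O3) = 2(55.85) + 3(16.00) = 159.70 g/mol.
M(FeCl3) = 55.85 + 3(35.45) = 162.20 g/mol.
101.3 kg = 101300 g.
n(Fe2O3) = 101300 / 159.70 = 634.31 mol.
Step 1 gives a 1:2 ratio of Fe2O3 to Fe, so n(Fe) = 1268.6 mol.
In step 2 the Fe:FeCl3 ratio is 2:2, so n(FeCl3) = 1268.6 mol.
Mass of FeCl3 = 1268.6 × 162.20 = 205770 g = 205.8 kg.

205.8 kg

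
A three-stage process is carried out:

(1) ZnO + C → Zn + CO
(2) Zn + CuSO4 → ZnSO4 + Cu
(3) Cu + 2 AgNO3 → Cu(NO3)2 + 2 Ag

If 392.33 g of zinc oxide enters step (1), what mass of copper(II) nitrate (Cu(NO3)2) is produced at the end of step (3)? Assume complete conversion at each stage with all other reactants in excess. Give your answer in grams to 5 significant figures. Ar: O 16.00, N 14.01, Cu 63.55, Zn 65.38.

904.27 g

M(ZnO) = 65.38 + 16.00 = 81.38 g/mol.
M(Cu(NO3)2) = 63.55 + 2(14.01) + 6(16.00) = 187.57 g/mol.
n(ZnO) = 392.33 / 81.38 = 4.82096 mol.
Reaction (1): ZnO→Zn ratio 1:1 ⇒ n(Zn) = 4.82096 mol.
Reaction (2): Zn→Cu ratio 1:1 ⇒ n(Cu) = 4.82096 mol.
Reaction (3): Cu→Cu(NO3)2 ratio 1:1 ⇒ n(Cu(NO3)2) = 4.82096 mol.
Mass of Cu(NO3)2 = 4.82096 × 187.57 = 904.268 g.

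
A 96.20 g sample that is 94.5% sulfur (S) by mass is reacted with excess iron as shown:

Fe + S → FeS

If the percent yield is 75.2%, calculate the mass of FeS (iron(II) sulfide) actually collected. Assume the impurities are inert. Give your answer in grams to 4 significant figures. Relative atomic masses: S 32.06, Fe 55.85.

187.5 g

Pure S available = 96.20 g × 0.945 = 90.909 g.
M(S) = 32.06 g/mol.
M(FeS) = 55.85 + 32.06 = 87.91 g/mol.
n(S) = 90.909 g / 32.06 g/mol = 2.8356 mol.
From the equation the S:FeS mole ratio is 1:1, so n(FeS) = 2.8356 × 1/1 = 2.8356 mol.
Mass of FeS = 2.8356 mol × 87.91 g/mol = 249.28 g.
Actual mass collected = 249.28 g × 0.752 = 187.46 g.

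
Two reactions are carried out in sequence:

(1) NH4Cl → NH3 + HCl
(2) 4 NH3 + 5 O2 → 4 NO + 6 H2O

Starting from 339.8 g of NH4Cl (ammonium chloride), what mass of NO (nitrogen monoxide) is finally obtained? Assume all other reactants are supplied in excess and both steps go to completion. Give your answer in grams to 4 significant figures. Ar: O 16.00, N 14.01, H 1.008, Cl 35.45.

190.6 g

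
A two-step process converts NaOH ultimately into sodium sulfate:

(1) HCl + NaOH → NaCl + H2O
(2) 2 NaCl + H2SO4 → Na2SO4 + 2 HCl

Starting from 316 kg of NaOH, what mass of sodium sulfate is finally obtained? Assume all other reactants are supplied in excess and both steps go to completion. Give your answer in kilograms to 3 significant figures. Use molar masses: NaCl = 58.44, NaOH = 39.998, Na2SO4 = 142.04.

561 kg

316 kg = 316000 g.
n(NaOH) = 316000 / 39.998 = 7900 mol.
Step 1 gives a 1:1 ratio of NaOH to NaCl, so n(NaCl) = 7900 mol.
In step 2 the NaCl:Na2SO4 ratio is 2:1, so n(Na2SO4) = 3950 mol.
Mass of Na2SO4 = 3950 × 142.04 = 561100 g = 561 kg.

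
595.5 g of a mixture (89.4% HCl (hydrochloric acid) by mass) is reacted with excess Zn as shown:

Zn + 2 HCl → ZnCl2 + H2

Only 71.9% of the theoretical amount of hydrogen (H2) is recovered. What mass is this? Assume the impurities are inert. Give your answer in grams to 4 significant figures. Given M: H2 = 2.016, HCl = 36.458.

10.58 g

Pure HCl available = 595.5 g × 0.894 = 532.38 g.
n(HCl) = 532.38 g / 36.458 g/mol = 14.602 mol.
From the equation the HCl:H2 mole ratio is 2:1, so n(H2) = 14.602 × 1/2 = 7.3012 mol.
Mass of H2 = 7.3012 mol × 2.016 g/mol = 14.719 g.
Actual mass collected = 14.719 g × 0.719 = 10.583 g.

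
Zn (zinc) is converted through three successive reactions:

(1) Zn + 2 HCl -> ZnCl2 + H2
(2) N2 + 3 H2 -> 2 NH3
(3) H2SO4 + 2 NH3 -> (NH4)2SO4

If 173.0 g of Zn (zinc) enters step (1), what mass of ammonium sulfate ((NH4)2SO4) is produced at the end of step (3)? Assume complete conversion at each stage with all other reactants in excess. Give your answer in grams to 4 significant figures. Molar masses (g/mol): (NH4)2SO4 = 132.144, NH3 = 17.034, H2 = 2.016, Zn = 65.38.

n(Zn) = 173.0 / 65.38 = 2.6461 mol.
Reaction (1): Zn→H2 ratio 1:1 ⇒ n(H2) = 2.6461 mol.
Reaction (2): H2→NH3 ratio 3:2 ⇒ n(NH3) = 1.7640 mol.
Reaction (3): NH3→(NH4)2SO4 ratio 2:1 ⇒ n((NH4)2SO4) = 0.88202 mol.
Mass of (NH4)2SO4 = 0.88202 × 132.144 = 116.55 g.

116.6 g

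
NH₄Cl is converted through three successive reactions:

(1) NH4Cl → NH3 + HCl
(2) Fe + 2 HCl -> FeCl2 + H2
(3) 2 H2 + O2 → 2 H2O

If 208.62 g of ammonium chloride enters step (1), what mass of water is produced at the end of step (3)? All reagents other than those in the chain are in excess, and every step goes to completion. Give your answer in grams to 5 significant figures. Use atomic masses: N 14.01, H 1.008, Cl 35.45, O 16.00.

M(NH4Cl) = 14.01 + 4(1.008) + 35.45 = 53.492 g/mol.
M(H2O) = 2(1.008) + 16.00 = 18.016 g/mol.
n(NH4Cl) = 208.62 / 53.492 = 3.90002 mol.
Reaction (1): NH4Cl→HCl ratio 1:1 ⇒ n(HCl) = 3.90002 mol.
Reaction (2): HCl→H2 ratio 2:1 ⇒ n(H2) = 1.95001 mol.
Reaction (3): H2→H2O ratio 2:2 ⇒ n(H2O) = 1.95001 mol.
Mass of H2O = 1.95001 × 18.016 = 35.1314 g.

35.131 g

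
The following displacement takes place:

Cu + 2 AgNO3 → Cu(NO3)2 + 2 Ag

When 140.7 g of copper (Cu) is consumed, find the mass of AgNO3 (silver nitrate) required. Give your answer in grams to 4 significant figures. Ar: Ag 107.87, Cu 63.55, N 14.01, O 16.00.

752.2 g

M(Cu) = 63.55 g/mol.
M(AgNO3) = 107.87 + 14.01 + 3(16.00) = 169.88 g/mol.
n(Cu) = 140.70 g / 63.55 g/mol = 2.2140 mol.
From the equation the Cu:AgNO3 mole ratio is 1:2, so n(AgNO3) = 2.2140 × 2/1 = 4.4280 mol.
Mass of AgNO3 = 4.4280 mol × 169.88 g/mol = 752.23 g.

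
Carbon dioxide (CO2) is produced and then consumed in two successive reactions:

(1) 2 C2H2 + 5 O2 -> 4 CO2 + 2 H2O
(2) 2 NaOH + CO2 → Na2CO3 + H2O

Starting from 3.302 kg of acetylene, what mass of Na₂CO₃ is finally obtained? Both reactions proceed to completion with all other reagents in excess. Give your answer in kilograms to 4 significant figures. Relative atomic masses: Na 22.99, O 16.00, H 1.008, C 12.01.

26.88 kg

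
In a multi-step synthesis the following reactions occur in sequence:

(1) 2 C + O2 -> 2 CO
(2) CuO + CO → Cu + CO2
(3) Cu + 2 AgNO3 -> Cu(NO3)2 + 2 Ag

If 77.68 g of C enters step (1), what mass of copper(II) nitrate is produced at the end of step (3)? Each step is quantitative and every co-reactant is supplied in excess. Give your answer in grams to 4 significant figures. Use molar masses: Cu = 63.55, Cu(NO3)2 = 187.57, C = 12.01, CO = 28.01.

n(C) = 77.68 / 12.01 = 6.4679 mol.
Reaction (1): C→CO ratio 2:2 ⇒ n(CO) = 6.4679 mol.
Reaction (2): CO→Cu ratio 1:1 ⇒ n(Cu) = 6.4679 mol.
Reaction (3): Cu→Cu(NO3)2 ratio 1:1 ⇒ n(Cu(NO3)2) = 6.4679 mol.
Mass of Cu(NO3)2 = 6.4679 × 187.57 = 1213.2 g.

1213 g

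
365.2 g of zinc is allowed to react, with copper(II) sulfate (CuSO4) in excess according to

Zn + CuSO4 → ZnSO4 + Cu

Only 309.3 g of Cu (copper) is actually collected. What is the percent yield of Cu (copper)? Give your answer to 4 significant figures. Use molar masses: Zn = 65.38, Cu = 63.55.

n(Zn) = 365.20 g / 65.38 g/mol = 5.5858 mol.
From the equation the Zn:Cu mole ratio is 1:1, so n(Cu) = 5.5858 × 1/1 = 5.5858 mol.
Mass of Cu = 5.5858 mol × 63.55 g/mol = 354.98 g.
This is the theoretical yield. Percent yield = 309.3 g / 354.98 g × 100% = 87.132%.

87.13 %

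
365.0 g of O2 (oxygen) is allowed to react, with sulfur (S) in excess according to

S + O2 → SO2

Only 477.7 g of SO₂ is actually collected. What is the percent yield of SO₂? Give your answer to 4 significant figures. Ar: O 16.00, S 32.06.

M(O2) = 2(16.00) = 32.00 g/mol.
M(SO2) = 32.06 + 2(16.00) = 64.06 g/mol.
n(O2) = 365.00 g / 32.00 g/mol = 11.406 mol.
From the equation the O2:SO2 mole ratio is 1:1, so n(SO2) = 11.406 × 1/1 = 11.406 mol.
Mass of SO2 = 11.406 mol × 64.06 g/mol = 730.68 g.
This is the theoretical yield. Percent yield = 477.7 g / 730.68 g × 100% = 65.377%.

65.38 %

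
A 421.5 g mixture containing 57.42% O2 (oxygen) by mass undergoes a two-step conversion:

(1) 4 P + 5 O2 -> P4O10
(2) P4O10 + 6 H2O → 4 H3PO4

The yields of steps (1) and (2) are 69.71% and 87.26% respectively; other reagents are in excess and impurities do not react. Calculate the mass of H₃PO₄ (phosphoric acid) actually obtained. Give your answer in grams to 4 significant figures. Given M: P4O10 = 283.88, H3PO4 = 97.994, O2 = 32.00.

360.7 g

Pure O2 = 421.5 × 0.5742 = 242.03 g.
n(O2) = 242.03 / 32.00 = 7.5633 mol.
Step 1 (O2:P4O10 = 5:1): theoretical n(P4O10) = 1.5127 mol; at 69.71% yield, n(P4O10) = 1.0545 mol.
Step 2 (P4O10:H3PO4 = 1:4): theoretical n(H3PO4) = 4.2179 mol, so theoretical mass = 4.2179 × 97.994 = 413.33 g.
At 87.26% yield, actual mass of H3PO4 = 413.33 × 0.8726 = 360.67 g.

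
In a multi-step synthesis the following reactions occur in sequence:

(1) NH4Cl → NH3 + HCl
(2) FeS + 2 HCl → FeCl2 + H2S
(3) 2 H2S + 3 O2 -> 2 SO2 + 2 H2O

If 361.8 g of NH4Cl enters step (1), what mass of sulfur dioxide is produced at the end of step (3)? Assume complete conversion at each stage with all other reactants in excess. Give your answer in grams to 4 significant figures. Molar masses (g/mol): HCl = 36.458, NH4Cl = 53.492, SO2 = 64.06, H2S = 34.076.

216.6 g

n(NH4Cl) = 361.8 / 53.492 = 6.7636 mol.
Reaction (1): NH4Cl→HCl ratio 1:1 ⇒ n(HCl) = 6.7636 mol.
Reaction (2): HCl→H2S ratio 2:1 ⇒ n(H2S) = 3.3818 mol.
Reaction (3): H2S→SO2 ratio 2:2 ⇒ n(SO2) = 3.3818 mol.
Mass of SO2 = 3.3818 × 64.06 = 216.64 g.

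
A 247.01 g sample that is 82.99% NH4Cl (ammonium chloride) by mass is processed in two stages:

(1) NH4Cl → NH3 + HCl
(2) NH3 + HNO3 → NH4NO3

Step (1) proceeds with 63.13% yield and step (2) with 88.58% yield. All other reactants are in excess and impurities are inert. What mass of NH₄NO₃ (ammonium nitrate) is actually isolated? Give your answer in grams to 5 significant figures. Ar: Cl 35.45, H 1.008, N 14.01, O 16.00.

171.55 g

Pure NH4Cl = 247.01 × 0.8299 = 204.994 g.
M(NH4Cl) = 14.01 + 4(1.008) + 35.45 = 53.492 g/mol.
M(NH4NO3) = 2(14.01) + 4(1.008) + 3(16.00) = 80.052 g/mol.
n(NH4Cl) = 204.994 / 53.492 = 3.83223 mol.
Step 1 (NH4Cl:NH3 = 1:1): theoretical n(NH3) = 3.83223 mol; at 63.13% yield, n(NH3) = 2.41929 mol.
Step 2 (NH3:NH4NO3 = 1:1): theoretical n(NH4NO3) = 2.41929 mol, so theoretical mass = 2.41929 × 80.052 = 193.669 g.
At 88.58% yield, actual mass of NH4NO3 = 193.669 × 0.8858 = 171.552 g.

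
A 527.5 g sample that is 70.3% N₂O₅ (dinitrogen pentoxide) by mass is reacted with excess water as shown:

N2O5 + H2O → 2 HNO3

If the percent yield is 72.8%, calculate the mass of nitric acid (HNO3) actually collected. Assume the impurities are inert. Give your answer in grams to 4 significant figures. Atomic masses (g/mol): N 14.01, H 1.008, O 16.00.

Pure N2O5 available = 527.5 g × 0.703 = 370.83 g.
M(N2O5) = 2(14.01) + 5(16.00) = 108.02 g/mol.
M(HNO3) = 1.008 + 14.01 + 3(16.00) = 63.018 g/mol.
n(N2O5) = 370.83 g / 108.02 g/mol = 3.4330 mol.
From the equation the N2O5:HNO3 mole ratio is 1:2, so n(HNO3) = 3.4330 × 2/1 = 6.8660 mol.
Mass of HNO3 = 6.8660 mol × 63.018 g/mol = 432.68 g.
Actual mass collected = 432.68 g × 0.728 = 314.99 g.

315.0 g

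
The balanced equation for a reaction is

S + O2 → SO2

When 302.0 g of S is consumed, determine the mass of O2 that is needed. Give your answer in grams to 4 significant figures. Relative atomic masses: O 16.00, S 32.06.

301.4 g

M(S) = 32.06 g/mol.
M(O2) = 2(16.00) = 32.00 g/mol.
n(S) = 302.00 g / 32.06 g/mol = 9.4198 mol.
From the equation the S:O2 mole ratio is 1:1, so n(O2) = 9.4198 × 1/1 = 9.4198 mol.
Mass of O2 = 9.4198 mol × 32.00 g/mol = 301.43 g.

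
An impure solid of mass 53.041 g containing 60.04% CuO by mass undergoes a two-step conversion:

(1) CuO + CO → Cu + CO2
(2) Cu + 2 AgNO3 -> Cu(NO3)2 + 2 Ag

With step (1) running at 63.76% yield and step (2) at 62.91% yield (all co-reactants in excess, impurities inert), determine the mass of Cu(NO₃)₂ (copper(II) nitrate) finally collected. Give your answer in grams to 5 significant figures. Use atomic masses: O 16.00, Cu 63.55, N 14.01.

Pure CuO = 53.041 × 0.6004 = 31.8458 g.
M(CuO) = 63.55 + 16.00 = 79.55 g/mol.
M(Cu(NO3)2) = 63.55 + 2(14.01) + 6(16.00) = 187.57 g/mol.
n(CuO) = 31.8458 / 79.55 = 0.400325 mol.
Step 1 (CuO:Cu = 1:1): theoretical n(Cu) = 0.400325 mol; at 63.76% yield, n(Cu) = 0.255247 mol.
Step 2 (Cu:Cu(NO3)2 = 1:1): theoretical n(Cu(NO3)2) = 0.255247 mol, so theoretical mass = 0.255247 × 187.57 = 47.8767 g.
At 62.91% yield, actual mass of Cu(NO3)2 = 47.8767 × 0.6291 = 30.1192 g.

30.119 g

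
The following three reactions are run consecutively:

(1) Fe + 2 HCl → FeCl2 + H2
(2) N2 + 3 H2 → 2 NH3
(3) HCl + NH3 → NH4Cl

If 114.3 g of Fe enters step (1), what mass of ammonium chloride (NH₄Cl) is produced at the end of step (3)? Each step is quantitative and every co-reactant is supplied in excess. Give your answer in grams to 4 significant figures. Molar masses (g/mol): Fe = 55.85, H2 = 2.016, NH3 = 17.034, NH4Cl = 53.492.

n(Fe) = 114.3 / 55.85 = 2.0466 mol.
Reaction (1): Fe→H2 ratio 1:1 ⇒ n(H2) = 2.0466 mol.
Reaction (2): H2→NH3 ratio 3:2 ⇒ n(NH3) = 1.3644 mol.
Reaction (3): NH3→NH4Cl ratio 1:1 ⇒ n(NH4Cl) = 1.3644 mol.
Mass of NH4Cl = 1.3644 × 53.492 = 72.983 g.

72.98 g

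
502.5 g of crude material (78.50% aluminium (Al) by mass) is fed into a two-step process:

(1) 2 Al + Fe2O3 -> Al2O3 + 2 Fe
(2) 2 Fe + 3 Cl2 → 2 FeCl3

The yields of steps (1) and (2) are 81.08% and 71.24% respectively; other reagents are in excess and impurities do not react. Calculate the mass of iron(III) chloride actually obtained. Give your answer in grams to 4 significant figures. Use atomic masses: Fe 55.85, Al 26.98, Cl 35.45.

Pure Al = 502.5 × 0.7850 = 394.46 g.
M(Al) = 26.98 g/mol.
M(FeCl3) = 55.85 + 3(35.45) = 162.20 g/mol.
n(Al) = 394.46 / 26.98 = 14.621 mol.
Step 1 (Al:Fe = 2:2): theoretical n(Fe) = 14.621 mol; at 81.08% yield, n(Fe) = 11.854 mol.
Step 2 (Fe:FeCl3 = 2:2): theoretical n(FeCl3) = 11.854 mol, so theoretical mass = 11.854 × 162.20 = 1922.8 g.
At 71.24% yield, actual mass of FeCl3 = 1922.8 × 0.7124 = 1369.8 g.

1370 g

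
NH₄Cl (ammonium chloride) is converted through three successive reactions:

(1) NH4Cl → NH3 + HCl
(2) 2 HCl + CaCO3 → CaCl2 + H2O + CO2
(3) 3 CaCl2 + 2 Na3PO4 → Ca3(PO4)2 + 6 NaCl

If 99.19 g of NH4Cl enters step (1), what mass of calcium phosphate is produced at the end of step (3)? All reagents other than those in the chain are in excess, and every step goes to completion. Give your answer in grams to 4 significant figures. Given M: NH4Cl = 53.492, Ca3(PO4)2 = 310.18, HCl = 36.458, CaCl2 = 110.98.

95.86 g

n(NH4Cl) = 99.19 / 53.492 = 1.8543 mol.
Reaction (1): NH4Cl→HCl ratio 1:1 ⇒ n(HCl) = 1.8543 mol.
Reaction (2): HCl→CaCl2 ratio 2:1 ⇒ n(CaCl2) = 0.92715 mol.
Reaction (3): CaCl2→Ca3(PO4)2 ratio 3:1 ⇒ n(Ca3(PO4)2) = 0.30905 mol.
Mass of Ca3(PO4)2 = 0.30905 × 310.18 = 95.861 g.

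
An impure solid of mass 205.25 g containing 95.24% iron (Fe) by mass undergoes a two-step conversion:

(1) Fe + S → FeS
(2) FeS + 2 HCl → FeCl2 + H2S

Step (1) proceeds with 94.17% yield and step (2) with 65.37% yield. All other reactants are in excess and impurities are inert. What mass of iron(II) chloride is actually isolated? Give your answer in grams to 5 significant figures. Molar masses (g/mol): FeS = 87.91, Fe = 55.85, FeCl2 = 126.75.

Pure Fe = 205.25 × 0.9524 = 195.480 g.
n(Fe) = 195.480 / 55.85 = 3.50009 mol.
Step 1 (Fe:FeS = 1:1): theoretical n(FeS) = 3.50009 mol; at 94.17% yield, n(FeS) = 3.29604 mol.
Step 2 (FeS:FeCl2 = 1:1): theoretical n(FeCl2) = 3.29604 mol, so theoretical mass = 3.29604 × 126.75 = 417.773 g.
At 65.37% yield, actual mass of FeCl2 = 417.773 × 0.6537 = 273.098 g.

273.10 g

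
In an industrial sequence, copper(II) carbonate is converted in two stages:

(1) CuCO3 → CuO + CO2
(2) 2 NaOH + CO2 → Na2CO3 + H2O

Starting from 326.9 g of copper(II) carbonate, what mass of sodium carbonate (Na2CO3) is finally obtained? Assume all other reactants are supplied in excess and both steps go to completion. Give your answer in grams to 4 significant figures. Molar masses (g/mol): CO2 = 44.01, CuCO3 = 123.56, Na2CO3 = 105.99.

n(CuCO3) = 326.90 / 123.56 = 2.6457 mol.
Step 1 gives a 1:1 ratio of CuCO3 to CO2, so n(CO2) = 2.6457 mol.
In step 2 the CO2:Na2CO3 ratio is 1:1, so n(Na2CO3) = 2.6457 mol.
Mass of Na2CO3 = 2.6457 × 105.99 = 280.42 g.

280.4 g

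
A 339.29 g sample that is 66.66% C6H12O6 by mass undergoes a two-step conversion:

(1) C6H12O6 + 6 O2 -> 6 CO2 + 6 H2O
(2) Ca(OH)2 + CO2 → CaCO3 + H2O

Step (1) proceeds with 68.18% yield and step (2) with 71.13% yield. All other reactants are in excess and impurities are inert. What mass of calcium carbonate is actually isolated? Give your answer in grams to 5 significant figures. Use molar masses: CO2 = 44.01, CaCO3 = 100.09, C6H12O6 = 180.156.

Pure C6H12O6 = 339.29 × 0.6666 = 226.171 g.
n(C6H12O6) = 226.171 / 180.156 = 1.25542 mol.
Step 1 (C6H12O6:CO2 = 1:6): theoretical n(CO2) = 7.53250 mol; at 68.18% yield, n(CO2) = 5.13566 mol.
Step 2 (CO2:CaCO3 = 1:1): theoretical n(CaCO3) = 5.13566 mol, so theoretical mass = 5.13566 × 100.09 = 514.028 g.
At 71.13% yield, actual mass of CaCO3 = 514.028 × 0.7113 = 365.628 g.

365.63 g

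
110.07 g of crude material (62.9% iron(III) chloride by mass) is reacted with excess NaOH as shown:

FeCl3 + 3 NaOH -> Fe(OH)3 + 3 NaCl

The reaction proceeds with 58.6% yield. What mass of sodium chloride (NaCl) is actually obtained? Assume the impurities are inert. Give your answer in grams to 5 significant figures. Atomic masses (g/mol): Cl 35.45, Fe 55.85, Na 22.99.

43.853 g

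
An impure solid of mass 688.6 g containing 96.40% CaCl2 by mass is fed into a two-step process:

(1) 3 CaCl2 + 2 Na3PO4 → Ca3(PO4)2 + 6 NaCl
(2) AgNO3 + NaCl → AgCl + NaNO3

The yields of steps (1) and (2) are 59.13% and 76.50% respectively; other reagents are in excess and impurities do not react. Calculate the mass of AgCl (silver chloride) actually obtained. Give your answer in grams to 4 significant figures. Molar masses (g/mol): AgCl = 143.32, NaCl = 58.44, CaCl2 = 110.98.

775.5 g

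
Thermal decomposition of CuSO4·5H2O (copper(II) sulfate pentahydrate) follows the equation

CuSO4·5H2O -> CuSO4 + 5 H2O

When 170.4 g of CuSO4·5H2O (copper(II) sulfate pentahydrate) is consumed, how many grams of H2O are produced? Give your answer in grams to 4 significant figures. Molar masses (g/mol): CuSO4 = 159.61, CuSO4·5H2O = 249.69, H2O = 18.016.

61.47 g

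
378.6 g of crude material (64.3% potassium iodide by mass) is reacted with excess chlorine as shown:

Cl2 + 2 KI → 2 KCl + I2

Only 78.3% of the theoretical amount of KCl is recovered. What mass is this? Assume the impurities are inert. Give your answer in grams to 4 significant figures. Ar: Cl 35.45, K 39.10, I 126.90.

85.60 g

Pure KI available = 378.6 g × 0.643 = 243.44 g.
M(KI) = 39.10 + 126.90 = 166.00 g/mol.
M(KCl) = 39.10 + 35.45 = 74.55 g/mol.
n(KI) = 243.44 g / 166.00 g/mol = 1.4665 mol.
From the equation the KI:KCl mole ratio is 2:2, so n(KCl) = 1.4665 × 2/2 = 1.4665 mol.
Mass of KCl = 1.4665 mol × 74.55 g/mol = 109.33 g.
Actual mass collected = 109.33 g × 0.783 = 85.604 g.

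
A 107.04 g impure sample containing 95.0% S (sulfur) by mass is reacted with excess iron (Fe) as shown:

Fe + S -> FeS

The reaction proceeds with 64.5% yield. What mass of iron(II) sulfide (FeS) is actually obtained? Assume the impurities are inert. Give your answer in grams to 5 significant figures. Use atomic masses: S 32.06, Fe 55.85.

Pure S available = 107.04 g × 0.950 = 101.688 g.
M(S) = 32.06 g/mol.
M(FeS) = 55.85 + 32.06 = 87.91 g/mol.
n(S) = 101.688 g / 32.06 g/mol = 3.17180 mol.
From the equation the S:FeS mole ratio is 1:1, so n(FeS) = 3.17180 × 1/1 = 3.17180 mol.
Mass of FeS = 3.17180 mol × 87.91 g/mol = 278.833 g.
Actual mass collected = 278.833 g × 0.645 = 179.847 g.

179.85 g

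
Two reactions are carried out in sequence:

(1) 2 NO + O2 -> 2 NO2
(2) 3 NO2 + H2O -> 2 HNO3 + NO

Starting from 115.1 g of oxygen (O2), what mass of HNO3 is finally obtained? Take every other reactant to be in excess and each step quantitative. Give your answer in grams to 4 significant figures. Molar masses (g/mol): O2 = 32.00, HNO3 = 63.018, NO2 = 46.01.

302.2 g

n(O2) = 115.10 / 32.00 = 3.5969 mol.
Step 1 gives a 1:2 ratio of O2 to NO2, so n(NO2) = 7.1937 mol.
In step 2 the NO2:HNO3 ratio is 3:2, so n(HNO3) = 4.7958 mol.
Mass of HNO3 = 4.7958 × 63.018 = 302.22 g.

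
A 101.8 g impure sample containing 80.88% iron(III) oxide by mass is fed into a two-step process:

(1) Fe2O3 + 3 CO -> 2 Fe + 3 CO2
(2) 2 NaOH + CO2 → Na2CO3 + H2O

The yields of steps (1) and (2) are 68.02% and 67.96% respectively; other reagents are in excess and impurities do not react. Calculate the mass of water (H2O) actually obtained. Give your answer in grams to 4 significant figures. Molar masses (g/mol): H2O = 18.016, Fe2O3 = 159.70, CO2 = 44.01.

12.88 g

Pure Fe2O3 = 101.8 × 0.8088 = 82.336 g.
n(Fe2O3) = 82.336 / 159.70 = 0.51557 mol.
Step 1 (Fe2O3:CO2 = 1:3): theoretical n(CO2) = 1.5467 mol; at 68.02% yield, n(CO2) = 1.0521 mol.
Step 2 (CO2:H2O = 1:1): theoretical n(H2O) = 1.0521 mol, so theoretical mass = 1.0521 × 18.016 = 18.954 g.
At 67.96% yield, actual mass of H2O = 18.954 × 0.6796 = 12.881 g.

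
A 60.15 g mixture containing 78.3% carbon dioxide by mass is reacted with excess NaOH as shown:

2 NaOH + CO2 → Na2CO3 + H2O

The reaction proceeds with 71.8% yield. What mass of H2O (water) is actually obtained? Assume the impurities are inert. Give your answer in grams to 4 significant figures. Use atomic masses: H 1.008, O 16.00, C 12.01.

13.84 g

Pure CO2 available = 60.15 g × 0.783 = 47.097 g.
M(CO2) = 12.01 + 2(16.00) = 44.01 g/mol.
M(H2O) = 2(1.008) + 16.00 = 18.016 g/mol.
n(CO2) = 47.097 g / 44.01 g/mol = 1.0702 mol.
From the equation the CO2:H2O mole ratio is 1:1, so n(H2O) = 1.0702 × 1/1 = 1.0702 mol.
Mass of H2O = 1.0702 mol × 18.016 g/mol = 19.280 g.
Actual mass collected = 19.280 g × 0.718 = 13.843 g.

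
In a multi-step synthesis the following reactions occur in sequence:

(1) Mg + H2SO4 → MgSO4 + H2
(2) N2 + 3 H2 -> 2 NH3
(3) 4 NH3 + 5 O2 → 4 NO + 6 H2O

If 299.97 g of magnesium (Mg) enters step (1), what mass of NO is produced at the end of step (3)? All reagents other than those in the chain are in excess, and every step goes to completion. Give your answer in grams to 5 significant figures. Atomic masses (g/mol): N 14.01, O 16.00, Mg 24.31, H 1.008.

246.87 g

M(Mg) = 24.31 g/mol.
M(NO) = 14.01 + 16.00 = 30.01 g/mol.
n(Mg) = 299.97 / 24.31 = 12.3394 mol.
Reaction (1): Mg→H2 ratio 1:1 ⇒ n(H2) = 12.3394 mol.
Reaction (2): H2→NH3 ratio 3:2 ⇒ n(NH3) = 8.22624 mol.
Reaction (3): NH3→NO ratio 4:4 ⇒ n(NO) = 8.22624 mol.
Mass of NO = 8.22624 × 30.01 = 246.870 g.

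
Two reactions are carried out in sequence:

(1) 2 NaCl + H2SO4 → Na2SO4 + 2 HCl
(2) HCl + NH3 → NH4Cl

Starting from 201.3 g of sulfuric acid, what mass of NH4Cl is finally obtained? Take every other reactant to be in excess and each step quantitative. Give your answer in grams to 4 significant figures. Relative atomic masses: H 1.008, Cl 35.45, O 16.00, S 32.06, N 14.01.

M(H2SO4) = 2(1.008) + 32.06 + 4(16.00) = 98.076 g/mol.
M(NH4Cl) = 14.01 + 4(1.008) + 35.45 = 53.492 g/mol.
n(H2SO4) = 201.30 / 98.076 = 2.0525 mol.
Step 1 gives a 1:2 ratio of H2SO4 to HCl, so n(HCl) = 4.1050 mol.
In step 2 the HCl:NH4Cl ratio is 1:1, so n(NH4Cl) = 4.1050 mol.
Mass of NH4Cl = 4.1050 × 53.492 = 219.58 g.

219.6 g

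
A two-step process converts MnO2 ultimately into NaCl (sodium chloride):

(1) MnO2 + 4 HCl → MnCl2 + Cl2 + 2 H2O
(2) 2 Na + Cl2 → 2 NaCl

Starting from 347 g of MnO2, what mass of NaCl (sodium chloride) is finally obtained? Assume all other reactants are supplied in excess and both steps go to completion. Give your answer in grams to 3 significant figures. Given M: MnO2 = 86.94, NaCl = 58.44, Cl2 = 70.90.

466 g

n(MnO2) = 347.0 / 86.94 = 3.991 mol.
Step 1 gives a 1:1 ratio of MnO2 to Cl2, so n(Cl2) = 3.991 mol.
In step 2 the Cl2:NaCl ratio is 1:2, so n(NaCl) = 7.983 mol.
Mass of NaCl = 7.983 × 58.44 = 466.5 g.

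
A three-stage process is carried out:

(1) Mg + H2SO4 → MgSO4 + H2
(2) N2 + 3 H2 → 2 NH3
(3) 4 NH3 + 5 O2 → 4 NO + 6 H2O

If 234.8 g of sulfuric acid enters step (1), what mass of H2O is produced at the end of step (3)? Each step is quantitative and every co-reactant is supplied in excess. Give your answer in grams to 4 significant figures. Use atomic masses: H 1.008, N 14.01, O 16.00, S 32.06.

43.13 g

M(H2SO4) = 2(1.008) + 32.06 + 4(16.00) = 98.076 g/mol.
M(H2O) = 2(1.008) + 16.00 = 18.016 g/mol.
n(H2SO4) = 234.8 / 98.076 = 2.3941 mol.
Reaction (1): H2SO4→H2 ratio 1:1 ⇒ n(H2) = 2.3941 mol.
Reaction (2): H2→NH3 ratio 3:2 ⇒ n(NH3) = 1.5960 mol.
Reaction (3): NH3→H2O ratio 4:6 ⇒ n(H2O) = 2.3941 mol.
Mass of H2O = 2.3941 × 18.016 = 43.131 g.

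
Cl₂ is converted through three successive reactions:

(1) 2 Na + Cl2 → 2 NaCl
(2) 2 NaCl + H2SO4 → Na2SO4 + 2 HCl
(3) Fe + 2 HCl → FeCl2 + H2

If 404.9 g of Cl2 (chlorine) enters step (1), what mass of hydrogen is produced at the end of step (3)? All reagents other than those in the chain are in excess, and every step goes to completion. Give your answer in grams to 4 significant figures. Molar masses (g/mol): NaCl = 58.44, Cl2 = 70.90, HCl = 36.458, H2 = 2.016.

11.51 g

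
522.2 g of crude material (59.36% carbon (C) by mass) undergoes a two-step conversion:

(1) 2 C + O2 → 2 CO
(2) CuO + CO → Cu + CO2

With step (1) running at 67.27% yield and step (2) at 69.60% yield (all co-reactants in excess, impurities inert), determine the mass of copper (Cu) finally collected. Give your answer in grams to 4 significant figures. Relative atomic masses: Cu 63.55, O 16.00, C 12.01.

Pure C = 522.2 × 0.5936 = 309.98 g.
M(C) = 12.01 g/mol.
M(Cu) = 63.55 g/mol.
n(C) = 309.98 / 12.01 = 25.810 mol.
Step 1 (C:CO = 2:2): theoretical n(CO) = 25.810 mol; at 67.27% yield, n(CO) = 17.362 mol.
Step 2 (CO:Cu = 1:1): theoretical n(Cu) = 17.362 mol, so theoretical mass = 17.362 × 63.55 = 1103.4 g.
At 69.60% yield, actual mass of Cu = 1103.4 × 0.6960 = 767.95 g.

768.0 g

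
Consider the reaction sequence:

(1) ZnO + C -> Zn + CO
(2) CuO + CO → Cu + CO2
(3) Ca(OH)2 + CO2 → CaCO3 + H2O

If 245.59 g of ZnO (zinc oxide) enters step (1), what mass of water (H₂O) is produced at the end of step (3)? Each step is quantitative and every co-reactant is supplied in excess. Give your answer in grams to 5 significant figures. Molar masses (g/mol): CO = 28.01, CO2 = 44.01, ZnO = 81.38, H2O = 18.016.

54.369 g

n(ZnO) = 245.59 / 81.38 = 3.01782 mol.
Reaction (1): ZnO→CO ratio 1:1 ⇒ n(CO) = 3.01782 mol.
Reaction (2): CO→CO2 ratio 1:1 ⇒ n(CO2) = 3.01782 mol.
Reaction (3): CO2→H2O ratio 1:1 ⇒ n(H2O) = 3.01782 mol.
Mass of H2O = 3.01782 × 18.016 = 54.3690 g.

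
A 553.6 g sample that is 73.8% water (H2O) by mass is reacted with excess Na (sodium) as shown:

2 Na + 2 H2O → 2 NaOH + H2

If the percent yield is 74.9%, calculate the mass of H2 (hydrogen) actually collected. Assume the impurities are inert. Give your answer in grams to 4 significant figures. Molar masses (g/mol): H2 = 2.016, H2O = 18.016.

Pure H2O available = 553.6 g × 0.738 = 408.56 g.
n(H2O) = 408.56 g / 18.016 g/mol = 22.677 mol.
From the equation the H2O:H2 mole ratio is 2:1, so n(H2) = 22.677 × 1/2 = 11.339 mol.
Mass of H2 = 11.339 mol × 2.016 g/mol = 22.859 g.
Actual mass collected = 22.859 g × 0.749 = 17.121 g.

17.12 g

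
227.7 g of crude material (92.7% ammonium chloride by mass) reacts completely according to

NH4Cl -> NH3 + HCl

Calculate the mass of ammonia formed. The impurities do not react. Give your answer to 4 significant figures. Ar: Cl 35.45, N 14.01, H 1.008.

67.22 g

Mass of pure NH4Cl = 227.7 g × 0.927 = 211.08 g.
M(NH4Cl) = 14.01 + 4(1.008) + 35.45 = 53.492 g/mol.
M(NH3) = 14.01 + 3(1.008) = 17.034 g/mol.
n(NH4Cl) = 211.08 g / 53.492 g/mol = 3.9460 mol.
From the equation the NH4Cl:NH3 mole ratio is 1:1, so n(NH3) = 3.9460 × 1/1 = 3.9460 mol.
Mass of NH3 = 3.9460 mol × 17.034 g/mol = 67.216 g.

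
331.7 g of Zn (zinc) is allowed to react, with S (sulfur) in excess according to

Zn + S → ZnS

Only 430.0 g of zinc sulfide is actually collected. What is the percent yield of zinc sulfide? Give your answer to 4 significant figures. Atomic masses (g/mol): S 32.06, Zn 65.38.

86.98 %

M(Zn) = 65.38 g/mol.
M(ZnS) = 65.38 + 32.06 = 97.44 g/mol.
n(Zn) = 331.70 g / 65.38 g/mol = 5.0734 mol.
From the equation the Zn:ZnS mole ratio is 1:1, so n(ZnS) = 5.0734 × 1/1 = 5.0734 mol.
Mass of ZnS = 5.0734 mol × 97.44 g/mol = 494.35 g.
This is the theoretical yield. Percent yield = 430.0 g / 494.35 g × 100% = 86.982%.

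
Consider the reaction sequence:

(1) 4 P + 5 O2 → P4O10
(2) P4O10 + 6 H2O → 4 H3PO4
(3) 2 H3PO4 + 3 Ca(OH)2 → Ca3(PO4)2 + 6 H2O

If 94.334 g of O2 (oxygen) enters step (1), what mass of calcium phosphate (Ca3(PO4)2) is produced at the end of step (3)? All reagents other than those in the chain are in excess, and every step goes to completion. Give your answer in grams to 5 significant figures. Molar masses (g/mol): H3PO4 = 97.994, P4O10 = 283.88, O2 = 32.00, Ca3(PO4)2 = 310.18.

365.76 g

n(O2) = 94.334 / 32.00 = 2.94794 mol.
Reaction (1): O2→P4O10 ratio 5:1 ⇒ n(P4O10) = 0.589588 mol.
Reaction (2): P4O10→H3PO4 ratio 1:4 ⇒ n(H3PO4) = 2.35835 mol.
Reaction (3): H3PO4→Ca3(PO4)2 ratio 2:1 ⇒ n(Ca3(PO4)2) = 1.17918 mol.
Mass of Ca3(PO4)2 = 1.17918 × 310.18 = 365.757 g.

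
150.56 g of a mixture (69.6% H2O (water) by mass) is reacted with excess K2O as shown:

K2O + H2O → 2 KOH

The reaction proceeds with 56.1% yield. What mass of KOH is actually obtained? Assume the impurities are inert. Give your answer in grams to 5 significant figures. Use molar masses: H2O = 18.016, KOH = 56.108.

366.17 g

Pure H2O available = 150.56 g × 0.696 = 104.790 g.
n(H2O) = 104.790 g / 18.016 g/mol = 5.81648 mol.
From the equation the H2O:KOH mole ratio is 1:2, so n(KOH) = 5.81648 × 2/1 = 11.6330 mol.
Mass of KOH = 11.6330 mol × 56.108 g/mol = 652.702 g.
Actual mass collected = 652.702 g × 0.561 = 366.166 g.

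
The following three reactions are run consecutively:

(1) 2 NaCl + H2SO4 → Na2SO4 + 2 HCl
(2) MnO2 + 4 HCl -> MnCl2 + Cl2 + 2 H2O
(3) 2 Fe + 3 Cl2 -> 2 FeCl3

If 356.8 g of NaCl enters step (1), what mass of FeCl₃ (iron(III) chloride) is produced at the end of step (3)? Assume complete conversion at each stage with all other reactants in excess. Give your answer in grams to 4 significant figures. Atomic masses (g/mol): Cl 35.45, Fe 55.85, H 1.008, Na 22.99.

M(NaCl) = 22.99 + 35.45 = 58.44 g/mol.
M(FeCl3) = 55.85 + 3(35.45) = 162.20 g/mol.
n(NaCl) = 356.8 / 58.44 = 6.1054 mol.
Reaction (1): NaCl→HCl ratio 2:2 ⇒ n(HCl) = 6.1054 mol.
Reaction (2): HCl→Cl2 ratio 4:1 ⇒ n(Cl2) = 1.5264 mol.
Reaction (3): Cl2→FeCl3 ratio 3:2 ⇒ n(FeCl3) = 1.0176 mol.
Mass of FeCl3 = 1.0176 × 162.20 = 165.05 g.

165.0 g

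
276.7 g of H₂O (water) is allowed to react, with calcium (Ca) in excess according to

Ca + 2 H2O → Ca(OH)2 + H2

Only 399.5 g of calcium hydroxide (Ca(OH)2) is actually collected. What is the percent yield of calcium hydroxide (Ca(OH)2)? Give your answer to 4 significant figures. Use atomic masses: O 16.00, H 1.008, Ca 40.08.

M(H2O) = 2(1.008) + 16.00 = 18.016 g/mol.
M(Ca(OH)2) = 40.08 + 2(16.00) + 2(1.008) = 74.096 g/mol.
n(H2O) = 276.70 g / 18.016 g/mol = 15.359 mol.
From the equation the H2O:Ca(OH)2 mole ratio is 2:1, so n(Ca(OH)2) = 15.359 × 1/2 = 7.6793 mol.
Mass of Ca(OH)2 = 7.6793 mol × 74.096 g/mol = 569.00 g.
This is the theoretical yield. Percent yield = 399.5 g / 569.00 g × 100% = 70.210%.

70.21 %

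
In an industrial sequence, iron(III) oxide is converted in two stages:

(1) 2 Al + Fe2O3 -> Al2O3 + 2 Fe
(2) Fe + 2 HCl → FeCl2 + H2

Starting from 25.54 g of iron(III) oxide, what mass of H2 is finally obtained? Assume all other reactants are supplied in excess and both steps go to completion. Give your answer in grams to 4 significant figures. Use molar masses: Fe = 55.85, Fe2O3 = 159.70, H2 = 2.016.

n(Fe2O3) = 25.540 / 159.70 = 0.15992 mol.
Step 1 gives a 1:2 ratio of Fe2O3 to Fe, so n(Fe) = 0.31985 mol.
In step 2 the Fe:H2 ratio is 1:1, so n(H2) = 0.31985 mol.
Mass of H2 = 0.31985 × 2.016 = 0.64482 g.

0.6448 g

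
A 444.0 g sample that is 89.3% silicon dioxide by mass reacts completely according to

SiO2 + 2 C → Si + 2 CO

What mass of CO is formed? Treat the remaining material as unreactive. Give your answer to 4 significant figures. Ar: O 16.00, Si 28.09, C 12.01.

369.6 g

Mass of pure SiO2 = 444.0 g × 0.893 = 396.49 g.
M(SiO2) = 28.09 + 2(16.00) = 60.09 g/mol.
M(CO) = 12.01 + 16.00 = 28.01 g/mol.
n(SiO2) = 396.49 g / 60.09 g/mol = 6.5983 mol.
From the equation the SiO2:CO mole ratio is 1:2, so n(CO) = 6.5983 × 2/1 = 13.197 mol.
Mass of CO = 13.197 mol × 28.01 g/mol = 369.64 g.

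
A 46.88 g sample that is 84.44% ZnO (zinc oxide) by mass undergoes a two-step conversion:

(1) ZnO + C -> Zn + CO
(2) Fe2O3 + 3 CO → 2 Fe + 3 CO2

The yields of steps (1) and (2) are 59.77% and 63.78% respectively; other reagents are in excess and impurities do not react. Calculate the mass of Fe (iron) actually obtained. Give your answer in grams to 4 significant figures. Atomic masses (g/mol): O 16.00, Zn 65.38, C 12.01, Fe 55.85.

6.904 g

Pure ZnO = 46.88 × 0.8444 = 39.585 g.
M(ZnO) = 65.38 + 16.00 = 81.38 g/mol.
M(Fe) = 55.85 g/mol.
n(ZnO) = 39.585 / 81.38 = 0.48643 mol.
Step 1 (ZnO:CO = 1:1): theoretical n(CO) = 0.48643 mol; at 59.77% yield, n(CO) = 0.29074 mol.
Step 2 (CO:Fe = 3:2): theoretical n(Fe) = 0.19383 mol, so theoretical mass = 0.19383 × 55.85 = 10.825 g.
At 63.78% yield, actual mass of Fe = 10.825 × 0.6378 = 6.9043 g.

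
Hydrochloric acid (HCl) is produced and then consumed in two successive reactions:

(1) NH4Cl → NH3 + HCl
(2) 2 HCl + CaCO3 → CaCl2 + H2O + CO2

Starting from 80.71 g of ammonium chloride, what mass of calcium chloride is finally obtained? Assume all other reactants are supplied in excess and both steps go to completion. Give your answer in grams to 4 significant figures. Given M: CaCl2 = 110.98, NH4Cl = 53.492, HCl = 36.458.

n(NH4Cl) = 80.710 / 53.492 = 1.5088 mol.
Step 1 gives a 1:1 ratio of NH4Cl to HCl, so n(HCl) = 1.5088 mol.
In step 2 the HCl:CaCl2 ratio is 2:1, so n(CaCl2) = 0.75441 mol.
Mass of CaCl2 = 0.75441 × 110.98 = 83.725 g.

83.72 g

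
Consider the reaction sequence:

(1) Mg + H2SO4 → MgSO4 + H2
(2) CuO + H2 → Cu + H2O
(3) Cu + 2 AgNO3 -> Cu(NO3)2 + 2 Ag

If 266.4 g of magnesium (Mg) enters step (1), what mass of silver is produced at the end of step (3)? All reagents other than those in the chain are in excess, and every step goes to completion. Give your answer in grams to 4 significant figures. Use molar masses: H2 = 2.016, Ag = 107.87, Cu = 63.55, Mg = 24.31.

2364 g

n(Mg) = 266.4 / 24.31 = 10.958 mol.
Reaction (1): Mg→H2 ratio 1:1 ⇒ n(H2) = 10.958 mol.
Reaction (2): H2→Cu ratio 1:1 ⇒ n(Cu) = 10.958 mol.
Reaction (3): Cu→Ag ratio 1:2 ⇒ n(Ag) = 21.917 mol.
Mass of Ag = 21.917 × 107.87 = 2364.2 g.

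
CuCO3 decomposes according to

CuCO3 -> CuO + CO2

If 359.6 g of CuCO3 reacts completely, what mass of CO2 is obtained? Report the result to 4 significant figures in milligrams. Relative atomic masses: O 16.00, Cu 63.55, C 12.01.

M(CuCO3) = 63.55 + 12.01 + 3(16.00) = 123.56 g/mol.
M(CO2) = 12.01 + 2(16.00) = 44.01 g/mol.
n(CuCO3) = 359.60 g / 123.56 g/mol = 2.9103 mol.
From the equation the CuCO3:CO2 mole ratio is 1:1, so n(CO2) = 2.9103 × 1/1 = 2.9103 mol.
Mass of CO2 = 2.9103 mol × 44.01 g/mol = 128.08 g.
Converting to mg: 128.08 g = 128100 mg.

128100 mg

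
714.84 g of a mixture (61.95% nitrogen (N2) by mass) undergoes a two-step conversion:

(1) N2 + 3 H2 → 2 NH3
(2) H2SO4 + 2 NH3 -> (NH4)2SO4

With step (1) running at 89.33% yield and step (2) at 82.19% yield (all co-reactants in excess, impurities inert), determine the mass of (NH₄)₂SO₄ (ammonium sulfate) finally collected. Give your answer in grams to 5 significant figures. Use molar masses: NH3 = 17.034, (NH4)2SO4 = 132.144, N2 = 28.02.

1533.4 g

Pure N2 = 714.84 × 0.6195 = 442.843 g.
n(N2) = 442.843 / 28.02 = 15.8045 mol.
Step 1 (N2:NH3 = 1:2): theoretical n(NH3) = 31.6091 mol; at 89.33% yield, n(NH3) = 28.2364 mol.
Step 2 (NH3:(NH4)2SO4 = 2:1): theoretical n((NH4)2SO4) = 14.1182 mol, so theoretical mass = 14.1182 × 132.144 = 1865.64 g.
At 82.19% yield, actual mass of (NH4)2SO4 = 1865.64 × 0.8219 = 1533.37 g.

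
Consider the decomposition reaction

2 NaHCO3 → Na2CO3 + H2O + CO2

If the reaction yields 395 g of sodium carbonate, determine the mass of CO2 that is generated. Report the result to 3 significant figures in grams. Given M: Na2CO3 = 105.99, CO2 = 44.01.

164 g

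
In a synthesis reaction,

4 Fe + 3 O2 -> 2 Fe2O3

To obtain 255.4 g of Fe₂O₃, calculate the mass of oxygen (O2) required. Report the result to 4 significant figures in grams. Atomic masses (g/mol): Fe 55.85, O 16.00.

76.76 g

M(Fe2O3) = 2(55.85) + 3(16.00) = 159.70 g/mol.
M(O2) = 2(16.00) = 32.00 g/mol.
n(Fe2O3) = 255.40 g / 159.70 g/mol = 1.5992 mol.
From the equation the Fe2O3:O2 mole ratio is 2:3, so n(O2) = 1.5992 × 3/2 = 2.3989 mol.
Mass of O2 = 2.3989 mol × 32.00 g/mol = 76.764 g.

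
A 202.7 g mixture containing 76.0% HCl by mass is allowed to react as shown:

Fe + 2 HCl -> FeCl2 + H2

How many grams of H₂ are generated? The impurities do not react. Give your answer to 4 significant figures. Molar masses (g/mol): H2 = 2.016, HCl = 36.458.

Mass of pure HCl = 202.7 g × 0.760 = 154.05 g.
n(HCl) = 154.05 g / 36.458 g/mol = 4.2255 mol.
From the equation the HCl:H2 mole ratio is 2:1, so n(H2) = 4.2255 × 1/2 = 2.1127 mol.
Mass of H2 = 2.1127 mol × 2.016 g/mol = 4.2593 g.

4.259 g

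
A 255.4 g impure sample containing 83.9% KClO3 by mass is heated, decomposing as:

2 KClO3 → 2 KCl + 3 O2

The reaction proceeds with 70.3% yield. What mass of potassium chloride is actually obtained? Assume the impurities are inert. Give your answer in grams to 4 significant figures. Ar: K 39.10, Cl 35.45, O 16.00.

91.64 g

Pure KClO3 available = 255.4 g × 0.839 = 214.28 g.
M(KClO3) = 39.10 + 35.45 + 3(16.00) = 122.55 g/mol.
M(KCl) = 39.10 + 35.45 = 74.55 g/mol.
n(KClO3) = 214.28 g / 122.55 g/mol = 1.7485 mol.
From the equation the KClO3:KCl mole ratio is 2:2, so n(KCl) = 1.7485 × 2/2 = 1.7485 mol.
Mass of KCl = 1.7485 mol × 74.55 g/mol = 130.35 g.
Actual mass collected = 130.35 g × 0.703 = 91.637 g.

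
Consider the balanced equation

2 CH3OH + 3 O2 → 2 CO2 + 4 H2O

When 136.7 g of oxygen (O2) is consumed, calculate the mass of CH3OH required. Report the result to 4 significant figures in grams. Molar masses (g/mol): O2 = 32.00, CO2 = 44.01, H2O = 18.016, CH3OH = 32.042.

91.25 g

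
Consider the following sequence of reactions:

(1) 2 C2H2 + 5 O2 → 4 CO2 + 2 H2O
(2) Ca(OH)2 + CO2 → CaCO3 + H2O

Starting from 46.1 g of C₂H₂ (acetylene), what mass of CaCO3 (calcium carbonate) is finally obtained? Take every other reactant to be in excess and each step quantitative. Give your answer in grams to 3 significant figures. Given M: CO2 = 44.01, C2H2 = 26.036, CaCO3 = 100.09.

n(C2H2) = 46.10 / 26.036 = 1.771 mol.
Step 1 gives a 2:4 ratio of C2H2 to CO2, so n(CO2) = 3.541 mol.
In step 2 the CO2:CaCO3 ratio is 1:1, so n(CaCO3) = 3.541 mol.
Mass of CaCO3 = 3.541 × 100.09 = 354.4 g.

354 g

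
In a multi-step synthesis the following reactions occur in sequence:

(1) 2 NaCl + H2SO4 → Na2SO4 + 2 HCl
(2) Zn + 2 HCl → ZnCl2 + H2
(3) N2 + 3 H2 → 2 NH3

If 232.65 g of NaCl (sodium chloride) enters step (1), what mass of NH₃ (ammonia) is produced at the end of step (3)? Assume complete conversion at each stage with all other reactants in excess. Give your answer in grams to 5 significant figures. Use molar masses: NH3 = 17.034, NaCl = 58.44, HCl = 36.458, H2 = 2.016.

n(NaCl) = 232.65 / 58.44 = 3.98101 mol.
Reaction (1): NaCl→HCl ratio 2:2 ⇒ n(HCl) = 3.98101 mol.
Reaction (2): HCl→H2 ratio 2:1 ⇒ n(H2) = 1.99050 mol.
Reaction (3): H2→NH3 ratio 3:2 ⇒ n(NH3) = 1.32700 mol.
Mass of NH3 = 1.32700 × 17.034 = 22.6042 g.

22.604 g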